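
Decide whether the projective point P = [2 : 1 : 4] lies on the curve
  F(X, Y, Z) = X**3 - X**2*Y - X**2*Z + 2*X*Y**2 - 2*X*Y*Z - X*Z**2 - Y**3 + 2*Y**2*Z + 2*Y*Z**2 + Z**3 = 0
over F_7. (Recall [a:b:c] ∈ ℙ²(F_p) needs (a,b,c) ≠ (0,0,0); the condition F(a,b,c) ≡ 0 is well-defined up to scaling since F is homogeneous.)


F(2,1,4) ≡ 5 (mod 7); P is NOT on the curve.

Evaluate F(2, 1, 4) term-by-term (mod 7).
  X**3 ↦ 1·8·1·1 = 8
  -X**2*Y ↦ -1·4·1·1 = -4
  -X**2*Z ↦ -1·4·1·4 = -16
  2*X*Y**2 ↦ 2·2·1·1 = 4
  -2*X*Y*Z ↦ -2·2·1·4 = -16
  -X*Z**2 ↦ -1·2·1·16 = -32
  -Y**3 ↦ -1·1·1·1 = -1
  2*Y**2*Z ↦ 2·1·1·4 = 8
  2*Y*Z**2 ↦ 2·1·1·16 = 32
  Z**3 ↦ 1·1·1·64 = 64
Sum: F(2, 1, 4) = (8) + (-4) + (-16) + (4) + (-16) + (-32) + (-1) + (8) + (32) + (64) = 47.
Reducing mod 7: 47 ≡ 5 (mod 7).
Since F(a, b, c) ≡ 5 ≠ 0 (mod 7), P does NOT lie on the curve.


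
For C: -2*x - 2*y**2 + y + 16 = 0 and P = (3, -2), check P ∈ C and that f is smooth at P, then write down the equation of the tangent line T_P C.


Tangent line at P: -2*x + 9*y + 24 = 0.

Step 1: f(3, -2) = 0, so P lies on C.
Step 2: partial derivatives
  f_x(x, y) = -2, f_y(x, y) = 1 - 4*y.
  f_x(P) = -2, f_y(P) = 9 (gradient nonzero, so P is smooth).
Step 3: tangent line at P: -2·(x − 3) + 9·(y − -2) = 0.
Expanding: -2*x + 9*y + 24 = 0.


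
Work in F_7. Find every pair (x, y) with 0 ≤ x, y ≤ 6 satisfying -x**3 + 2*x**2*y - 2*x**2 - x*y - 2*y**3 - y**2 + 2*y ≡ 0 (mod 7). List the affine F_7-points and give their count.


Affine F_7-points: {(0, 0), (4, 2), (5, 0), (6, 3)}; count = 4.

For each of the 49 pairs (x, y) ∈ F_7², evaluate f(x, y) mod 7. Record the zeros.
  x = 0: [0↦0, 1↦6, 2↦5, 3↦6, 4↦4, 5↦1, 6↦6]  zeros at y ∈ {0}
  x = 1: [0↦4, 1↦4, 2↦4, 3↦6, 4↦5, 5↦3, 6↦2]  zeros at y ∈ ∅
  x = 2: [0↦5, 1↦3, 2↦1, 3↦1, 4↦5, 5↦1, 6↦5]  zeros at y ∈ ∅
  x = 3: [0↦4, 1↦4, 2↦4, 3↦6, 4↦5, 5↦3, 6↦2]  zeros at y ∈ ∅
  x = 4: [0↦2, 1↦1, 2↦0, 3↦1, 4↦6, 5↦3, 6↦1]  zeros at y ∈ {2}
  x = 5: [0↦0, 1↦2, 2↦4, 3↦1, 4↦2, 5↦2, 6↦3]  zeros at y ∈ {0}
  x = 6: [0↦6, 1↦1, 2↦3, 3↦0, 4↦1, 5↦1, 6↦2]  zeros at y ∈ {3}
Collecting zeros: affine points = {(0, 0), (4, 2), (5, 0), (6, 3)}.
Total count |C(F_7)_aff| = 4.


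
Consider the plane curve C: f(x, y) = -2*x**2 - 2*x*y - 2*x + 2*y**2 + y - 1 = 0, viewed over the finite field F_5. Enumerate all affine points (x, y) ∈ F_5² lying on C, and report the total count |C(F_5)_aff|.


Affine F_5-points: {(0, 3), (0, 4), (1, 0), (1, 3), (3, 0)}; count = 5.

For each of the 25 pairs (x, y) ∈ F_5², evaluate f(x, y) mod 5. Record the zeros.
  x = 0: [0↦4, 1↦2, 2↦4, 3↦0, 4↦0]  zeros at y ∈ {3, 4}
  x = 1: [0↦0, 1↦1, 2↦1, 3↦0, 4↦3]  zeros at y ∈ {0, 3}
  x = 2: [0↦2, 1↦1, 2↦4, 3↦1, 4↦2]  zeros at y ∈ ∅
  x = 3: [0↦0, 1↦2, 2↦3, 3↦3, 4↦2]  zeros at y ∈ {0}
  x = 4: [0↦4, 1↦4, 2↦3, 3↦1, 4↦3]  zeros at y ∈ ∅
Collecting zeros: affine points = {(0, 3), (0, 4), (1, 0), (1, 3), (3, 0)}.
Total count |C(F_5)_aff| = 5.


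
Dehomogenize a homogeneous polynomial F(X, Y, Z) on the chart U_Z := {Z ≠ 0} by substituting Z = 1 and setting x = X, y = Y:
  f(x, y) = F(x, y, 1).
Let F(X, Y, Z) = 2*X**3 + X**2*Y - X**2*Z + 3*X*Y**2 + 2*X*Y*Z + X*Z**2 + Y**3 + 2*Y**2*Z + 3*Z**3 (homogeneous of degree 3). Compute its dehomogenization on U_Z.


f(x, y) = 2*x**3 + x**2*y - x**2 + 3*x*y**2 + 2*x*y + x + y**3 + 2*y**2 + 3

On U_Z we set Z = 1. Each monomial c·X^i·Y^j·Z^k in F becomes c·x^i·y^j·1^k = c·x^i·y^j.
Substituting Z = 1: F(X, Y, 1) = 2*x**3 + x**2*y - x**2 + 3*x*y**2 + 2*x*y + x + y**3 + 2*y**2 + 3.
Note: deg(f) ≤ deg(F) = 3; strict inequality happens when F is divisible by Z (lost terms).


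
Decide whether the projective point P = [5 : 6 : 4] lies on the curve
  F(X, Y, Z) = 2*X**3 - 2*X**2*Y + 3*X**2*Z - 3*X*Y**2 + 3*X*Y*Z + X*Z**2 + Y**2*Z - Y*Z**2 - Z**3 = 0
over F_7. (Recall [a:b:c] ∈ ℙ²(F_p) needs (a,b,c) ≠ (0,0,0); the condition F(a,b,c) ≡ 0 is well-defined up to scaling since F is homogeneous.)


F(5,6,4) ≡ 1 (mod 7); P is NOT on the curve.

Evaluate F(5, 6, 4) term-by-term (mod 7).
  2*X**3 ↦ 2·125·1·1 = 250
  -2*X**2*Y ↦ -2·25·6·1 = -300
  3*X**2*Z ↦ 3·25·1·4 = 300
  -3*X*Y**2 ↦ -3·5·36·1 = -540
  3*X*Y*Z ↦ 3·5·6·4 = 360
  X*Z**2 ↦ 1·5·1·16 = 80
  Y**2*Z ↦ 1·1·36·4 = 144
  -Y*Z**2 ↦ -1·1·6·16 = -96
  -Z**3 ↦ -1·1·1·64 = -64
Sum: F(5, 6, 4) = (250) + (-300) + (300) + (-540) + (360) + (80) + (144) + (-96) + (-64) = 134.
Reducing mod 7: 134 ≡ 1 (mod 7).
Since F(a, b, c) ≡ 1 ≠ 0 (mod 7), P does NOT lie on the curve.


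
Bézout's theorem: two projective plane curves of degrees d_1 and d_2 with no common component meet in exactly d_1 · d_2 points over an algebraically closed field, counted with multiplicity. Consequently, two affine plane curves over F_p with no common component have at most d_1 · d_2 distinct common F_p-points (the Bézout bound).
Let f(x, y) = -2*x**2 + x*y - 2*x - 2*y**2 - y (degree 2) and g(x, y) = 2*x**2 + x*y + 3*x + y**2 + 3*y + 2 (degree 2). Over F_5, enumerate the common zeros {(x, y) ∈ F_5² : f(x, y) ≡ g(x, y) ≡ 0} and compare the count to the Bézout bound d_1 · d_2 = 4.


Common zeros: {(4, 4)}; count = 1; Bézout bound = 4.

deg(f) = 2, deg(g) = 2, so Bézout bound = 4.
Scan x ∈ F_5. For each x, list the y ∈ F_5 with f(x, y) ≡ 0 and those with g(x, y) ≡ 0 (mod 5); the common zeros in that column are the intersection.
  x = 0: f ≡ 0 at y ∈ {0, 2}; g ≡ 0 at y ∈ {3, 4}; common: ∅.
  x = 1: f ≡ 0 at y ∈ ∅; g ≡ 0 at y ∈ ∅; common: ∅.
  x = 2: f ≡ 0 at y ∈ {4}; g ≡ 0 at y ∈ {2, 3}; common: ∅.
  x = 3: f ≡ 0 at y ∈ ∅; g ≡ 0 at y ∈ {2}; common: ∅.
  x = 4: f ≡ 0 at y ∈ {0, 4}; g ≡ 0 at y ∈ {4}; common: {4}.
Collecting: common zeros = {(4, 4)}, so the count is 1.
Comparison with the Bézout bound: 1 ≤ 4 = deg(f)·deg(g), as expected for curves with no common component (the affine F_5-count falls short of the bound because intersections may lie at infinity, over extension fields, or carry multiplicity).


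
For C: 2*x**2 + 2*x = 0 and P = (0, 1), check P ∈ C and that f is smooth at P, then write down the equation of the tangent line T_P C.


Tangent line at P: 2*x = 0.

Step 1: f(0, 1) = 0, so P lies on C.
Step 2: partial derivatives
  f_x(x, y) = 4*x + 2, f_y(x, y) = 0.
  f_x(P) = 2, f_y(P) = 0 (gradient nonzero, so P is smooth).
Step 3: tangent line at P: 2·(x − 0) + 0·(y − 1) = 0.
Expanding: 2*x = 0.


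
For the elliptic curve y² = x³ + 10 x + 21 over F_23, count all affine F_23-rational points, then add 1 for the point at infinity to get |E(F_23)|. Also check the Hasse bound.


Affine points = {(1, 3), (1, 20), (2, 7), (2, 16), (3, 3), (3, 20), (5, 9), (5, 14), (9, 9), (9, 14), (11, 6), (11, 17), (12, 11), (12, 12), (13, 5), (13, 18), (15, 2), (15, 21), (19, 3), (19, 20), (21, 4), (21, 19)}; affine count = 22; |E(F_23)| = 23.

Discriminant check: Δ ∝ 4a³ + 27b² = 4·10³ + 27·21² = 4·1000 + 27·441 ≡ 14 (mod 23). Nonzero ⇒ E is nonsingular.
For each x ∈ F_23, compute rhs = x³ + 10·x + 21 mod 23, then count y ∈ F_23 with y² ≡ rhs.
  x = 0: rhs = 21, matching y values: none (0 points).
  x = 1: rhs = 9, matching y values: 3, 20 (2 points).
  x = 2: rhs = 3, matching y values: 7, 16 (2 points).
  x = 3: rhs = 9, matching y values: 3, 20 (2 points).
  x = 4: rhs = 10, matching y values: none (0 points).
  x = 5: rhs = 12, matching y values: 9, 14 (2 points).
  x = 6: rhs = 21, matching y values: none (0 points).
  x = 7: rhs = 20, matching y values: none (0 points).
  x = 8: rhs = 15, matching y values: none (0 points).
  x = 9: rhs = 12, matching y values: 9, 14 (2 points).
  x = 10: rhs = 17, matching y values: none (0 points).
  x = 11: rhs = 13, matching y values: 6, 17 (2 points).
  x = 12: rhs = 6, matching y values: 11, 12 (2 points).
  x = 13: rhs = 2, matching y values: 5, 18 (2 points).
  x = 14: rhs = 7, matching y values: none (0 points).
  x = 15: rhs = 4, matching y values: 2, 21 (2 points).
  x = 16: rhs = 22, matching y values: none (0 points).
  x = 17: rhs = 21, matching y values: none (0 points).
  x = 18: rhs = 7, matching y values: none (0 points).
  x = 19: rhs = 9, matching y values: 3, 20 (2 points).
  x = 20: rhs = 10, matching y values: none (0 points).
  x = 21: rhs = 16, matching y values: 4, 19 (2 points).
  x = 22: rhs = 10, matching y values: none (0 points).
Total affine count: 22.
Full point count |E(F_23)| = 22 + 1 = 23.
Hasse bound: |23 − (23+1)| = |-1| = 1 ≤ 2√23 ≈ 9.5917 ✓.


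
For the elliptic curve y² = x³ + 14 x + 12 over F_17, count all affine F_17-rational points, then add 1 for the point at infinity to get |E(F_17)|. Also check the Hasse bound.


Affine points = {(3, 8), (3, 9), (4, 8), (4, 9), (9, 0), (10, 8), (10, 9), (11, 1), (11, 16), (12, 2), (12, 15)}; affine count = 11; |E(F_17)| = 12.

Discriminant check: Δ ∝ 4a³ + 27b² = 4·14³ + 27·12² = 4·2744 + 27·144 ≡ 6 (mod 17). Nonzero ⇒ E is nonsingular.
For each x ∈ F_17, compute rhs = x³ + 14·x + 12 mod 17, then count y ∈ F_17 with y² ≡ rhs.
  x = 0: rhs = 12, matching y values: none (0 points).
  x = 1: rhs = 10, matching y values: none (0 points).
  x = 2: rhs = 14, matching y values: none (0 points).
  x = 3: rhs = 13, matching y values: 8, 9 (2 points).
  x = 4: rhs = 13, matching y values: 8, 9 (2 points).
  x = 5: rhs = 3, matching y values: none (0 points).
  x = 6: rhs = 6, matching y values: none (0 points).
  x = 7: rhs = 11, matching y values: none (0 points).
  x = 8: rhs = 7, matching y values: none (0 points).
  x = 9: rhs = 0, matching y values: 0 (1 points).
  x = 10: rhs = 13, matching y values: 8, 9 (2 points).
  x = 11: rhs = 1, matching y values: 1, 16 (2 points).
  x = 12: rhs = 4, matching y values: 2, 15 (2 points).
  x = 13: rhs = 11, matching y values: none (0 points).
  x = 14: rhs = 11, matching y values: none (0 points).
  x = 15: rhs = 10, matching y values: none (0 points).
  x = 16: rhs = 14, matching y values: none (0 points).
Total affine count: 11.
Full point count |E(F_17)| = 11 + 1 = 12.
Hasse bound: |12 − (17+1)| = |-6| = 6 ≤ 2√17 ≈ 8.2462 ✓.


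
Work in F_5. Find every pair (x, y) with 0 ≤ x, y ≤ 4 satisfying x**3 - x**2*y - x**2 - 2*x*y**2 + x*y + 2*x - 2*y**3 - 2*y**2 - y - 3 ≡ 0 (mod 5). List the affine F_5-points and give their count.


Affine F_5-points: {(1, 2), (2, 0), (4, 3)}; count = 3.

For each of the 25 pairs (x, y) ∈ F_5², evaluate f(x, y) mod 5. Record the zeros.
  x = 0: [0↦2, 1↦2, 2↦1, 3↦2, 4↦3]  zeros at y ∈ ∅
  x = 1: [0↦4, 1↦2, 2↦0, 3↦1, 4↦3]  zeros at y ∈ {2}
  x = 2: [0↦0, 1↦4, 2↦4, 3↦3, 4↦4]  zeros at y ∈ {0}
  x = 3: [0↦1, 1↦4, 2↦4, 3↦4, 4↦2]  zeros at y ∈ ∅
  x = 4: [0↦3, 1↦3, 2↦1, 3↦0, 4↦3]  zeros at y ∈ {3}
Collecting zeros: affine points = {(1, 2), (2, 0), (4, 3)}.
Total count |C(F_5)_aff| = 3.


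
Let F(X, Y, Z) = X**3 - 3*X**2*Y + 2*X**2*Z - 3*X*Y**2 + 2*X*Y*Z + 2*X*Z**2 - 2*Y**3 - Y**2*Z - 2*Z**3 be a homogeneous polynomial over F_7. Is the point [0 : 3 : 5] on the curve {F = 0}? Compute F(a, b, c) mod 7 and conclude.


F(0,3,5) ≡ 1 (mod 7); P is NOT on the curve.

Evaluate F(0, 3, 5) term-by-term (mod 7).
  X**3 ↦ 1·0·1·1 = 0
  -3*X**2*Y ↦ -3·0·3·1 = 0
  2*X**2*Z ↦ 2·0·1·5 = 0
  -3*X*Y**2 ↦ -3·0·9·1 = 0
  2*X*Y*Z ↦ 2·0·3·5 = 0
  2*X*Z**2 ↦ 2·0·1·25 = 0
  -2*Y**3 ↦ -2·1·27·1 = -54
  -Y**2*Z ↦ -1·1·9·5 = -45
  -2*Z**3 ↦ -2·1·1·125 = -250
Sum: F(0, 3, 5) = (0) + (0) + (0) + (0) + (0) + (0) + (-54) + (-45) + (-250) = -349.
Reducing mod 7: -349 ≡ 1 (mod 7).
Since F(a, b, c) ≡ 1 ≠ 0 (mod 7), P does NOT lie on the curve.


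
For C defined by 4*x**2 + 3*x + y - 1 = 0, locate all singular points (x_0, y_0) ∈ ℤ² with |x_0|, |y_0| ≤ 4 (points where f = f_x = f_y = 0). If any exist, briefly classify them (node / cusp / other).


No singular points in the scanned grid; C is smooth there.

Compute partial derivatives:
  f_x = 8*x + 3.
  f_y = 1.
f_y = 1 is a nonzero constant, so f_y never vanishes: no point (x, y) can satisfy f = f_x = f_y = 0. In particular no (x, y) ∈ {−4, ..., 4}² is singular; the curve is smooth.


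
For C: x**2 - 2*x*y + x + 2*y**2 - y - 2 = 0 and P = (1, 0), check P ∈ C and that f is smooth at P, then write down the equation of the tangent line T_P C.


Tangent line at P: 3*x - 3*y - 3 = 0.

Step 1: f(1, 0) = 0, so P lies on C.
Step 2: partial derivatives
  f_x(x, y) = 2*x - 2*y + 1, f_y(x, y) = -2*x + 4*y - 1.
  f_x(P) = 3, f_y(P) = -3 (gradient nonzero, so P is smooth).
Step 3: tangent line at P: 3·(x − 1) + -3·(y − 0) = 0.
Expanding: 3*x - 3*y - 3 = 0.


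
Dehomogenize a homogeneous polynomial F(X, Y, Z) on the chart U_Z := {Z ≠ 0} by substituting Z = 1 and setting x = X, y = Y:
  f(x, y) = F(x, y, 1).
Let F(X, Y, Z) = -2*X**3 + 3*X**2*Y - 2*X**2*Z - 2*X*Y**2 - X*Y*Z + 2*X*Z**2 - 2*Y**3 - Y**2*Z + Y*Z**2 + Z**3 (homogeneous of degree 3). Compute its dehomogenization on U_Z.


f(x, y) = -2*x**3 + 3*x**2*y - 2*x**2 - 2*x*y**2 - x*y + 2*x - 2*y**3 - y**2 + y + 1

On U_Z we set Z = 1. Each monomial c·X^i·Y^j·Z^k in F becomes c·x^i·y^j·1^k = c·x^i·y^j.
Substituting Z = 1: F(X, Y, 1) = -2*x**3 + 3*x**2*y - 2*x**2 - 2*x*y**2 - x*y + 2*x - 2*y**3 - y**2 + y + 1.
Note: deg(f) ≤ deg(F) = 3; strict inequality happens when F is divisible by Z (lost terms).


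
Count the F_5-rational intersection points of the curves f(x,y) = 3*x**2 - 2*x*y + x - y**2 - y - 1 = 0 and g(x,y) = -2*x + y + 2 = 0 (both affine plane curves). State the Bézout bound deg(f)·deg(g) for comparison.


Common zeros: {(3, 4)}; count = 1; Bézout bound = 2.

deg(f) = 2, deg(g) = 1, so Bézout bound = 2.
Scan x ∈ F_5. For each x, list the y ∈ F_5 with f(x, y) ≡ 0 and those with g(x, y) ≡ 0 (mod 5); the common zeros in that column are the intersection.
  x = 0: f ≡ 0 at y ∈ ∅; g ≡ 0 at y ∈ {3}; common: ∅.
  x = 1: f ≡ 0 at y ∈ {3, 4}; g ≡ 0 at y ∈ {0}; common: ∅.
  x = 2: f ≡ 0 at y ∈ ∅; g ≡ 0 at y ∈ {2}; common: ∅.
  x = 3: f ≡ 0 at y ∈ {4}; g ≡ 0 at y ∈ {4}; common: {4}.
  x = 4: f ≡ 0 at y ∈ {3}; g ≡ 0 at y ∈ {1}; common: ∅.
Collecting: common zeros = {(3, 4)}, so the count is 1.
Comparison with the Bézout bound: 1 ≤ 2 = deg(f)·deg(g), as expected for curves with no common component (the affine F_5-count falls short of the bound because intersections may lie at infinity, over extension fields, or carry multiplicity).


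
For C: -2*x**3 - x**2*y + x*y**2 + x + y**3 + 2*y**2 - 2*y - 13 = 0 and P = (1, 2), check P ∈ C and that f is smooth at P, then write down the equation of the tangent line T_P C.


Tangent line at P: -5*x + 21*y - 37 = 0.

Step 1: f(1, 2) = 0, so P lies on C.
Step 2: partial derivatives
  f_x(x, y) = -6*x**2 - 2*x*y + y**2 + 1, f_y(x, y) = -x**2 + 2*x*y + 3*y**2 + 4*y - 2.
  f_x(P) = -5, f_y(P) = 21 (gradient nonzero, so P is smooth).
Step 3: tangent line at P: -5·(x − 1) + 21·(y − 2) = 0.
Expanding: -5*x + 21*y - 37 = 0.


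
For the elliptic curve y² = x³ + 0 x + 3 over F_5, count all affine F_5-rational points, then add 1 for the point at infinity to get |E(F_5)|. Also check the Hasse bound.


Affine points = {(1, 2), (1, 3), (2, 1), (2, 4), (3, 0)}; affine count = 5; |E(F_5)| = 6.

Discriminant check: Δ ∝ 4a³ + 27b² = 4·0³ + 27·3² = 4·0 + 27·9 ≡ 3 (mod 5). Nonzero ⇒ E is nonsingular.
For each x ∈ F_5, compute rhs = x³ + 0·x + 3 mod 5, then count y ∈ F_5 with y² ≡ rhs.
  x = 0: rhs = 3, matching y values: none (0 points).
  x = 1: rhs = 4, matching y values: 2, 3 (2 points).
  x = 2: rhs = 1, matching y values: 1, 4 (2 points).
  x = 3: rhs = 0, matching y values: 0 (1 points).
  x = 4: rhs = 2, matching y values: none (0 points).
Total affine count: 5.
Full point count |E(F_5)| = 5 + 1 = 6.
Hasse bound: |6 − (5+1)| = |0| = 0 ≤ 2√5 ≈ 4.4721 ✓.


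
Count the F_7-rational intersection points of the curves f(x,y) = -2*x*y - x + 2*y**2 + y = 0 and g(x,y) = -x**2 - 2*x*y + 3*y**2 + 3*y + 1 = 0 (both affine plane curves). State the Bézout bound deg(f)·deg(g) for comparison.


Common zeros: {(2, 2), (2, 3), (6, 3)}; count = 3; Bézout bound = 4.

deg(f) = 2, deg(g) = 2, so Bézout bound = 4.
Scan x ∈ F_7. For each x, list the y ∈ F_7 with f(x, y) ≡ 0 and those with g(x, y) ≡ 0 (mod 7); the common zeros in that column are the intersection.
  x = 0: f ≡ 0 at y ∈ {0, 3}; g ≡ 0 at y ∈ {1, 5}; common: ∅.
  x = 1: f ≡ 0 at y ∈ {1, 3}; g ≡ 0 at y ∈ {0, 2}; common: ∅.
  x = 2: f ≡ 0 at y ∈ {2, 3}; g ≡ 0 at y ∈ {2, 3}; common: {2, 3}.
  x = 3: f ≡ 0 at y ∈ {3}; g ≡ 0 at y ∈ {4}; common: ∅.
  x = 4: f ≡ 0 at y ∈ {3, 4}; g ≡ 0 at y ∈ {5, 6}; common: ∅.
  x = 5: f ≡ 0 at y ∈ {3, 5}; g ≡ 0 at y ∈ {1, 6}; common: ∅.
  x = 6: f ≡ 0 at y ∈ {3, 6}; g ≡ 0 at y ∈ {0, 3}; common: {3}.
Collecting: common zeros = {(2, 2), (2, 3), (6, 3)}, so the count is 3.
Comparison with the Bézout bound: 3 ≤ 4 = deg(f)·deg(g), as expected for curves with no common component (the affine F_7-count falls short of the bound because intersections may lie at infinity, over extension fields, or carry multiplicity).


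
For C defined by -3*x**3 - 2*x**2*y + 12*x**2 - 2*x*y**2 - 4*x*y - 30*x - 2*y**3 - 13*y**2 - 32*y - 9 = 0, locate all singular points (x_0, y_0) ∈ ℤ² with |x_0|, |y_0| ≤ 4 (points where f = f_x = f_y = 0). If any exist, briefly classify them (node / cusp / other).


Singular points: {(2, -3)}; classification: cusp.

Compute partial derivatives:
  f_x = -9*x**2 - 4*x*y + 24*x - 2*y**2 - 4*y - 30.
  f_y = -2*x**2 - 4*x*y - 4*x - 6*y**2 - 26*y - 32.
Scan x_0 ∈ {−4, ..., 4}. For each x_0, f_y(x_0, y) is a polynomial in y; find its integer roots y ∈ {−4, ..., 4}, then test f_x and f at those candidates.
  x = -4: f_y(-4, y) = -6*y**2 - 10*y - 48; no integer root y with |y| ≤ 4.
  x = -3: f_y(-3, y) = -6*y**2 - 14*y - 38; no integer root y with |y| ≤ 4.
  x = -2: f_y(-2, y) = -6*y**2 - 18*y - 32; no integer root y with |y| ≤ 4.
  x = -1: f_y(-1, y) = -6*y**2 - 22*y - 30; no integer root y with |y| ≤ 4.
  x = 0: f_y(0, y) = -6*y**2 - 26*y - 32; no integer root y with |y| ≤ 4.
  x = 1: f_y(1, y) = -6*y**2 - 30*y - 38; no integer root y with |y| ≤ 4.
  x = 2: f_y(2, y) = -6*y**2 - 34*y - 48; vanishes at y ∈ {-3}. (2, -3): f_x = 0, f = 0 — SINGULAR.
  x = 3: f_y(3, y) = -6*y**2 - 38*y - 62; no integer root y with |y| ≤ 4.
  x = 4: f_y(4, y) = -6*y**2 - 42*y - 80; no integer root y with |y| ≤ 4.
Only singular point on the grid: (2, -3).
Classify: substitute x = 2 + u, y = -3 + v and expand: f = -3*u**3 - 2*u**2*v - 2*u*v**2 - 2*v**3 + v**2.
No constant or linear terms (consistent with a singular point). Quadratic part: v**2. Cubic part: -3*u**3 - 2*u**2*v - 2*u*v**2 - 2*v**3.
The quadratic part v**2 is a perfect square, so there is a single (double) tangent line v = 0, i.e. y = -3. Restricting the cubic part to that line (v = 0) leaves -3*u**3 ≠ 0, so f is not divisible by v and the branch is v² ≈ 3*u**3 to lowest order — this is a cusp.
Classification: cusp.


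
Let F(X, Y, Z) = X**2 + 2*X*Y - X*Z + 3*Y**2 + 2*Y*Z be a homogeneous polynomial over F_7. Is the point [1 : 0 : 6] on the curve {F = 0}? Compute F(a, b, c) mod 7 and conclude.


F(1,0,6) ≡ 2 (mod 7); P is NOT on the curve.

Evaluate F(1, 0, 6) term-by-term (mod 7).
  X**2 ↦ 1·1·1·1 = 1
  2*X*Y ↦ 2·1·0·1 = 0
  -X*Z ↦ -1·1·1·6 = -6
  3*Y**2 ↦ 3·1·0·1 = 0
  2*Y*Z ↦ 2·1·0·6 = 0
Sum: F(1, 0, 6) = (1) + (0) + (-6) + (0) + (0) = -5.
Reducing mod 7: -5 ≡ 2 (mod 7).
Since F(a, b, c) ≡ 2 ≠ 0 (mod 7), P does NOT lie on the curve.


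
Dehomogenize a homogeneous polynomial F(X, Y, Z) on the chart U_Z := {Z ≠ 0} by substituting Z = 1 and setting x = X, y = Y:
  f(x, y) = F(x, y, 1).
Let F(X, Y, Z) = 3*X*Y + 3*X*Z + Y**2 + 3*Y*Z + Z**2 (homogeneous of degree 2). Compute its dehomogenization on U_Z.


f(x, y) = 3*x*y + 3*x + y**2 + 3*y + 1

On U_Z we set Z = 1. Each monomial c·X^i·Y^j·Z^k in F becomes c·x^i·y^j·1^k = c·x^i·y^j.
Substituting Z = 1: F(X, Y, 1) = 3*x*y + 3*x + y**2 + 3*y + 1.
Note: deg(f) ≤ deg(F) = 2; strict inequality happens when F is divisible by Z (lost terms).


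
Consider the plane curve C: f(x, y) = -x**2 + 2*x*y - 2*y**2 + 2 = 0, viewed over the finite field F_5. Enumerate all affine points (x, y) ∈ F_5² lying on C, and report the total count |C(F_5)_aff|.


Affine F_5-points: {(0, 1), (0, 4), (2, 1), (3, 4)}; count = 4.

For each of the 25 pairs (x, y) ∈ F_5², evaluate f(x, y) mod 5. Record the zeros.
  x = 0: [0↦2, 1↦0, 2↦4, 3↦4, 4↦0]  zeros at y ∈ {1, 4}
  x = 1: [0↦1, 1↦1, 2↦2, 3↦4, 4↦2]  zeros at y ∈ ∅
  x = 2: [0↦3, 1↦0, 2↦3, 3↦2, 4↦2]  zeros at y ∈ {1}
  x = 3: [0↦3, 1↦2, 2↦2, 3↦3, 4↦0]  zeros at y ∈ {4}
  x = 4: [0↦1, 1↦2, 2↦4, 3↦2, 4↦1]  zeros at y ∈ ∅
Collecting zeros: affine points = {(0, 1), (0, 4), (2, 1), (3, 4)}.
Total count |C(F_5)_aff| = 4.


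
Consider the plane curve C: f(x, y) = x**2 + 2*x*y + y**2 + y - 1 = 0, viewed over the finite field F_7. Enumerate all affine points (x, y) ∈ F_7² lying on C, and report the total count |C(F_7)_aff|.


Affine F_7-points: {(1, 0), (1, 4), (4, 6), (5, 4), (5, 6), (6, 0), (6, 1)}; count = 7.

For each of the 49 pairs (x, y) ∈ F_7², evaluate f(x, y) mod 7. Record the zeros.
  x = 0: [0↦6, 1↦1, 2↦5, 3↦4, 4↦5, 5↦1, 6↦6]  zeros at y ∈ ∅
  x = 1: [0↦0, 1↦4, 2↦3, 3↦4, 4↦0, 5↦5, 6↦5]  zeros at y ∈ {0, 4}
  x = 2: [0↦3, 1↦2, 2↦3, 3↦6, 4↦4, 5↦4, 6↦6]  zeros at y ∈ ∅
  x = 3: [0↦1, 1↦2, 2↦5, 3↦3, 4↦3, 5↦5, 6↦2]  zeros at y ∈ ∅
  x = 4: [0↦1, 1↦4, 2↦2, 3↦2, 4↦4, 5↦1, 6↦0]  zeros at y ∈ {6}
  x = 5: [0↦3, 1↦1, 2↦1, 3↦3, 4↦0, 5↦6, 6↦0]  zeros at y ∈ {4, 6}
  x = 6: [0↦0, 1↦0, 2↦2, 3↦6, 4↦5, 5↦6, 6↦2]  zeros at y ∈ {0, 1}
Collecting zeros: affine points = {(1, 0), (1, 4), (4, 6), (5, 4), (5, 6), (6, 0), (6, 1)}.
Total count |C(F_7)_aff| = 7.


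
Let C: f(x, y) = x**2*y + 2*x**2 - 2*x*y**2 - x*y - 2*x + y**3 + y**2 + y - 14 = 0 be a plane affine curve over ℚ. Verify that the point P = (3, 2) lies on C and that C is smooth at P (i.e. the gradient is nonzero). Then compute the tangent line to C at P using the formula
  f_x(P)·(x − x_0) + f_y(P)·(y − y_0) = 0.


Tangent line at P: 12*x - y - 34 = 0.

Step 1: f(3, 2) = 0, so P lies on C.
Step 2: partial derivatives
  f_x(x, y) = 2*x*y + 4*x - 2*y**2 - y - 2, f_y(x, y) = x**2 - 4*x*y - x + 3*y**2 + 2*y + 1.
  f_x(P) = 12, f_y(P) = -1 (gradient nonzero, so P is smooth).
Step 3: tangent line at P: 12·(x − 3) + -1·(y − 2) = 0.
Expanding: 12*x - y - 34 = 0.


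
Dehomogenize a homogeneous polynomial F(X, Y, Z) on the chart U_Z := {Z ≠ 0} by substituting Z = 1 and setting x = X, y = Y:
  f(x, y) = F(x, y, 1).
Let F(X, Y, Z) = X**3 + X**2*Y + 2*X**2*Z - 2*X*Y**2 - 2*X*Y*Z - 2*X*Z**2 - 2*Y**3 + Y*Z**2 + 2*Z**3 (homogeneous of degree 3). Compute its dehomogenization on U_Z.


f(x, y) = x**3 + x**2*y + 2*x**2 - 2*x*y**2 - 2*x*y - 2*x - 2*y**3 + y + 2

On U_Z we set Z = 1. Each monomial c·X^i·Y^j·Z^k in F becomes c·x^i·y^j·1^k = c·x^i·y^j.
Substituting Z = 1: F(X, Y, 1) = x**3 + x**2*y + 2*x**2 - 2*x*y**2 - 2*x*y - 2*x - 2*y**3 + y + 2.
Note: deg(f) ≤ deg(F) = 3; strict inequality happens when F is divisible by Z (lost terms).


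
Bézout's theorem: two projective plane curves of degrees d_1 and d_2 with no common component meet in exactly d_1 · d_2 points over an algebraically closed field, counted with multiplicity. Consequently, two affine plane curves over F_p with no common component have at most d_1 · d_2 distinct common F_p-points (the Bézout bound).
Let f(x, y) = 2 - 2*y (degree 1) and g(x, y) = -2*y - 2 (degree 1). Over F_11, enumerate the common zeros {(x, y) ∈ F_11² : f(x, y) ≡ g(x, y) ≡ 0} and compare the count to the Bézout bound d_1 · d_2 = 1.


Common zeros: ∅; count = 0; Bézout bound = 1.

deg(f) = 1, deg(g) = 1, so Bézout bound = 1.
Scan x ∈ F_11. For each x, list the y ∈ F_11 with f(x, y) ≡ 0 and those with g(x, y) ≡ 0 (mod 11); the common zeros in that column are the intersection.
  x = 0: f ≡ 0 at y ∈ {1}; g ≡ 0 at y ∈ {10}; common: ∅.
  x = 1: f ≡ 0 at y ∈ {1}; g ≡ 0 at y ∈ {10}; common: ∅.
  x = 2: f ≡ 0 at y ∈ {1}; g ≡ 0 at y ∈ {10}; common: ∅.
  x = 3: f ≡ 0 at y ∈ {1}; g ≡ 0 at y ∈ {10}; common: ∅.
  x = 4: f ≡ 0 at y ∈ {1}; g ≡ 0 at y ∈ {10}; common: ∅.
  x = 5: f ≡ 0 at y ∈ {1}; g ≡ 0 at y ∈ {10}; common: ∅.
  x = 6: f ≡ 0 at y ∈ {1}; g ≡ 0 at y ∈ {10}; common: ∅.
  x = 7: f ≡ 0 at y ∈ {1}; g ≡ 0 at y ∈ {10}; common: ∅.
  x = 8: f ≡ 0 at y ∈ {1}; g ≡ 0 at y ∈ {10}; common: ∅.
  x = 9: f ≡ 0 at y ∈ {1}; g ≡ 0 at y ∈ {10}; common: ∅.
  x = 10: f ≡ 0 at y ∈ {1}; g ≡ 0 at y ∈ {10}; common: ∅.
Collecting: common zeros = ∅, so the count is 0.
Comparison with the Bézout bound: 0 ≤ 1 = deg(f)·deg(g), as expected for curves with no common component (the affine F_11-count falls short of the bound because intersections may lie at infinity, over extension fields, or carry multiplicity).


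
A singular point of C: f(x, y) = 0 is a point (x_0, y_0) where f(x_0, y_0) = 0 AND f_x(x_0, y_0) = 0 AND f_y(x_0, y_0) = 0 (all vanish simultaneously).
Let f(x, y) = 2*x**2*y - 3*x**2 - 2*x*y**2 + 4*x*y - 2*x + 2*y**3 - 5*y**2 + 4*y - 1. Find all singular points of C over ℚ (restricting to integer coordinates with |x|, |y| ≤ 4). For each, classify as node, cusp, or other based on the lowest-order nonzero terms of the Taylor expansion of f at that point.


Singular points: {(0, 1)}; classification: node.

Compute partial derivatives:
  f_x = 4*x*y - 6*x - 2*y**2 + 4*y - 2.
  f_y = 2*x**2 - 4*x*y + 4*x + 6*y**2 - 10*y + 4.
Scan x_0 ∈ {−4, ..., 4}. For each x_0, f_y(x_0, y) is a polynomial in y; find its integer roots y ∈ {−4, ..., 4}, then test f_x and f at those candidates.
  x = -4: f_y(-4, y) = 6*y**2 + 6*y + 20; no integer root y with |y| ≤ 4.
  x = -3: f_y(-3, y) = 6*y**2 + 2*y + 10; no integer root y with |y| ≤ 4.
  x = -2: f_y(-2, y) = 6*y**2 - 2*y + 4; no integer root y with |y| ≤ 4.
  x = -1: f_y(-1, y) = 6*y**2 - 6*y + 2; no integer root y with |y| ≤ 4.
  x = 0: f_y(0, y) = 6*y**2 - 10*y + 4; vanishes at y ∈ {1}. (0, 1): f_x = 0, f = 0 — SINGULAR.
  x = 1: f_y(1, y) = 6*y**2 - 14*y + 10; no integer root y with |y| ≤ 4.
  x = 2: f_y(2, y) = 6*y**2 - 18*y + 20; no integer root y with |y| ≤ 4.
  x = 3: f_y(3, y) = 6*y**2 - 22*y + 34; no integer root y with |y| ≤ 4.
  x = 4: f_y(4, y) = 6*y**2 - 26*y + 52; no integer root y with |y| ≤ 4.
Only singular point on the grid: (0, 1).
Classify: substitute x = 0 + u, y = 1 + v and expand: f = 2*u**2*v - u**2 - 2*u*v**2 + 2*v**3 + v**2.
No constant or linear terms (consistent with a singular point). Quadratic part: -u**2 + v**2. Cubic part: 2*u**2*v - 2*u*v**2 + 2*v**3.
The quadratic part v**2 - u**2 = (v − u)(v + u) splits into two distinct linear factors, so there are two distinct tangent lines y − 1 = ±(x − 0) — this is a node (ordinary double point).
Classification: node.


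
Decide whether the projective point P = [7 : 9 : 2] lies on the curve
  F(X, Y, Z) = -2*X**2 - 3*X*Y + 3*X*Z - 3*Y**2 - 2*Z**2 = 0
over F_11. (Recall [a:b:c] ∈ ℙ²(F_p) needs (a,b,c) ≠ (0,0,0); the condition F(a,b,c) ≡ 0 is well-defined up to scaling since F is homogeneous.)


F(7,9,2) ≡ 10 (mod 11); P is NOT on the curve.

Evaluate F(7, 9, 2) term-by-term (mod 11).
  -2*X**2 ↦ -2·49·1·1 = -98
  -3*X*Y ↦ -3·7·9·1 = -189
  3*X*Z ↦ 3·7·1·2 = 42
  -3*Y**2 ↦ -3·1·81·1 = -243
  -2*Z**2 ↦ -2·1·1·4 = -8
Sum: F(7, 9, 2) = (-98) + (-189) + (42) + (-243) + (-8) = -496.
Reducing mod 11: -496 ≡ 10 (mod 11).
Since F(a, b, c) ≡ 10 ≠ 0 (mod 11), P does NOT lie on the curve.


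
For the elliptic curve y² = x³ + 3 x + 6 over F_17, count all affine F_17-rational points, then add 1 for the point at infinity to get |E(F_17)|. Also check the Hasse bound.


Affine points = {(3, 5), (3, 12), (6, 6), (6, 11), (7, 8), (7, 9), (8, 7), (8, 10), (10, 4), (10, 13), (12, 6), (12, 11), (13, 7), (13, 10), (14, 2), (14, 15), (15, 3), (15, 14), (16, 6), (16, 11)}; affine count = 20; |E(F_17)| = 21.

Discriminant check: Δ ∝ 4a³ + 27b² = 4·3³ + 27·6² = 4·27 + 27·36 ≡ 9 (mod 17). Nonzero ⇒ E is nonsingular.
For each x ∈ F_17, compute rhs = x³ + 3·x + 6 mod 17, then count y ∈ F_17 with y² ≡ rhs.
  x = 0: rhs = 6, matching y values: none (0 points).
  x = 1: rhs = 10, matching y values: none (0 points).
  x = 2: rhs = 3, matching y values: none (0 points).
  x = 3: rhs = 8, matching y values: 5, 12 (2 points).
  x = 4: rhs = 14, matching y values: none (0 points).
  x = 5: rhs = 10, matching y values: none (0 points).
  x = 6: rhs = 2, matching y values: 6, 11 (2 points).
  x = 7: rhs = 13, matching y values: 8, 9 (2 points).
  x = 8: rhs = 15, matching y values: 7, 10 (2 points).
  x = 9: rhs = 14, matching y values: none (0 points).
  x = 10: rhs = 16, matching y values: 4, 13 (2 points).
  x = 11: rhs = 10, matching y values: none (0 points).
  x = 12: rhs = 2, matching y values: 6, 11 (2 points).
  x = 13: rhs = 15, matching y values: 7, 10 (2 points).
  x = 14: rhs = 4, matching y values: 2, 15 (2 points).
  x = 15: rhs = 9, matching y values: 3, 14 (2 points).
  x = 16: rhs = 2, matching y values: 6, 11 (2 points).
Total affine count: 20.
Full point count |E(F_17)| = 20 + 1 = 21.
Hasse bound: |21 − (17+1)| = |3| = 3 ≤ 2√17 ≈ 8.2462 ✓.


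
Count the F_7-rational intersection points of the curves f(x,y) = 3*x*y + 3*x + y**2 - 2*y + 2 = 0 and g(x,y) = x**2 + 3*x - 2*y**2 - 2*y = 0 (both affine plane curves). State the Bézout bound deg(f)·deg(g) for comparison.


Common zeros: {(1, 1), (1, 5), (4, 0), (6, 2)}; count = 4; Bézout bound = 4.

deg(f) = 2, deg(g) = 2, so Bézout bound = 4.
Scan x ∈ F_7. For each x, list the y ∈ F_7 with f(x, y) ≡ 0 and those with g(x, y) ≡ 0 (mod 7); the common zeros in that column are the intersection.
  x = 0: f ≡ 0 at y ∈ ∅; g ≡ 0 at y ∈ {0, 6}; common: ∅.
  x = 1: f ≡ 0 at y ∈ {1, 5}; g ≡ 0 at y ∈ {1, 5}; common: {1, 5}.
  x = 2: f ≡ 0 at y ∈ ∅; g ≡ 0 at y ∈ {3}; common: ∅.
  x = 3: f ≡ 0 at y ∈ ∅; g ≡ 0 at y ∈ {1, 5}; common: ∅.
  x = 4: f ≡ 0 at y ∈ {0, 4}; g ≡ 0 at y ∈ {0, 6}; common: {0}.
  x = 5: f ≡ 0 at y ∈ ∅; g ≡ 0 at y ∈ {2, 4}; common: ∅.
  x = 6: f ≡ 0 at y ∈ {2, 3}; g ≡ 0 at y ∈ {2, 4}; common: {2}.
Collecting: common zeros = {(1, 1), (1, 5), (4, 0), (6, 2)}, so the count is 4.
Comparison with the Bézout bound: 4 ≤ 4 = deg(f)·deg(g), as expected for curves with no common component (the bound is attained).


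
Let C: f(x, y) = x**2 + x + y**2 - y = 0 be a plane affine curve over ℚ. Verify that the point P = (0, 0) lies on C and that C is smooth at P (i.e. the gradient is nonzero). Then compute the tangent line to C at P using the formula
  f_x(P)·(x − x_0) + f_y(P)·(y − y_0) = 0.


Tangent line at P: x - y = 0.

Step 1: f(0, 0) = 0, so P lies on C.
Step 2: partial derivatives
  f_x(x, y) = 2*x + 1, f_y(x, y) = 2*y - 1.
  f_x(P) = 1, f_y(P) = -1 (gradient nonzero, so P is smooth).
Step 3: tangent line at P: 1·(x − 0) + -1·(y − 0) = 0.
Expanding: x - y = 0.


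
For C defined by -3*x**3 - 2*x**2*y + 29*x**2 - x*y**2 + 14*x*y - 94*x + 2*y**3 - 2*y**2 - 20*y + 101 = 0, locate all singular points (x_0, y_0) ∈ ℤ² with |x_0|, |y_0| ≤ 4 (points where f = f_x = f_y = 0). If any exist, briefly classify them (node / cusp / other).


Singular points: {(3, 1)}; classification: cusp.

Compute partial derivatives:
  f_x = -9*x**2 - 4*x*y + 58*x - y**2 + 14*y - 94.
  f_y = -2*x**2 - 2*x*y + 14*x + 6*y**2 - 4*y - 20.
Scan x_0 ∈ {−4, ..., 4}. For each x_0, f_y(x_0, y) is a polynomial in y; find its integer roots y ∈ {−4, ..., 4}, then test f_x and f at those candidates.
  x = -4: f_y(-4, y) = 6*y**2 + 4*y - 108; no integer root y with |y| ≤ 4.
  x = -3: f_y(-3, y) = 6*y**2 + 2*y - 80; no integer root y with |y| ≤ 4.
  x = -2: f_y(-2, y) = 6*y**2 - 56; no integer root y with |y| ≤ 4.
  x = -1: f_y(-1, y) = 6*y**2 - 2*y - 36; no integer root y with |y| ≤ 4.
  x = 0: f_y(0, y) = 6*y**2 - 4*y - 20; no integer root y with |y| ≤ 4.
  x = 1: f_y(1, y) = 6*y**2 - 6*y - 8; no integer root y with |y| ≤ 4.
  x = 2: f_y(2, y) = 6*y**2 - 8*y; vanishes at y ∈ {0}. (2, 0): f_x = -14 ≠ 0.
  x = 3: f_y(3, y) = 6*y**2 - 10*y + 4; vanishes at y ∈ {1}. (3, 1): f_x = 0, f = 0 — SINGULAR.
  x = 4: f_y(4, y) = 6*y**2 - 12*y + 4; no integer root y with |y| ≤ 4.
Only singular point on the grid: (3, 1).
Classify: substitute x = 3 + u, y = 1 + v and expand: f = -3*u**3 - 2*u**2*v - u*v**2 + 2*v**3 + v**2.
No constant or linear terms (consistent with a singular point). Quadratic part: v**2. Cubic part: -3*u**3 - 2*u**2*v - u*v**2 + 2*v**3.
The quadratic part v**2 is a perfect square, so there is a single (double) tangent line v = 0, i.e. y = 1. Restricting the cubic part to that line (v = 0) leaves -3*u**3 ≠ 0, so f is not divisible by v and the branch is v² ≈ 3*u**3 to lowest order — this is a cusp.
Classification: cusp.


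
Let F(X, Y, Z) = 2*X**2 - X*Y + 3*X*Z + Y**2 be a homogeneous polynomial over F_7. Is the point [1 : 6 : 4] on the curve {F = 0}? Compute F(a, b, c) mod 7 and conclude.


F(1,6,4) ≡ 2 (mod 7); P is NOT on the curve.

Evaluate F(1, 6, 4) term-by-term (mod 7).
  2*X**2 ↦ 2·1·1·1 = 2
  -X*Y ↦ -1·1·6·1 = -6
  3*X*Z ↦ 3·1·1·4 = 12
  Y**2 ↦ 1·1·36·1 = 36
Sum: F(1, 6, 4) = (2) + (-6) + (12) + (36) = 44.
Reducing mod 7: 44 ≡ 2 (mod 7).
Since F(a, b, c) ≡ 2 ≠ 0 (mod 7), P does NOT lie on the curve.


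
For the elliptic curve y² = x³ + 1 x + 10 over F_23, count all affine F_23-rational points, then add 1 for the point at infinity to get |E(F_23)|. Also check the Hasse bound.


Affine points = {(1, 9), (1, 14), (4, 3), (4, 20), (5, 5), (5, 18), (6, 5), (6, 18), (8, 1), (8, 22), (9, 9), (9, 14), (10, 10), (10, 13), (11, 8), (11, 15), (12, 5), (12, 18), (13, 9), (13, 14), (14, 10), (14, 13), (17, 8), (17, 15), (18, 8), (18, 15), (20, 7), (20, 16), (21, 0), (22, 10), (22, 13)}; affine count = 31; |E(F_23)| = 32.

Discriminant check: Δ ∝ 4a³ + 27b² = 4·1³ + 27·10² = 4·1 + 27·100 ≡ 13 (mod 23). Nonzero ⇒ E is nonsingular.
For each x ∈ F_23, compute rhs = x³ + 1·x + 10 mod 23, then count y ∈ F_23 with y² ≡ rhs.
  x = 0: rhs = 10, matching y values: none (0 points).
  x = 1: rhs = 12, matching y values: 9, 14 (2 points).
  x = 2: rhs = 20, matching y values: none (0 points).
  x = 3: rhs = 17, matching y values: none (0 points).
  x = 4: rhs = 9, matching y values: 3, 20 (2 points).
  x = 5: rhs = 2, matching y values: 5, 18 (2 points).
  x = 6: rhs = 2, matching y values: 5, 18 (2 points).
  x = 7: rhs = 15, matching y values: none (0 points).
  x = 8: rhs = 1, matching y values: 1, 22 (2 points).
  x = 9: rhs = 12, matching y values: 9, 14 (2 points).
  x = 10: rhs = 8, matching y values: 10, 13 (2 points).
  x = 11: rhs = 18, matching y values: 8, 15 (2 points).
  x = 12: rhs = 2, matching y values: 5, 18 (2 points).
  x = 13: rhs = 12, matching y values: 9, 14 (2 points).
  x = 14: rhs = 8, matching y values: 10, 13 (2 points).
  x = 15: rhs = 19, matching y values: none (0 points).
  x = 16: rhs = 5, matching y values: none (0 points).
  x = 17: rhs = 18, matching y values: 8, 15 (2 points).
  x = 18: rhs = 18, matching y values: 8, 15 (2 points).
  x = 19: rhs = 11, matching y values: none (0 points).
  x = 20: rhs = 3, matching y values: 7, 16 (2 points).
  x = 21: rhs = 0, matching y values: 0 (1 points).
  x = 22: rhs = 8, matching y values: 10, 13 (2 points).
Total affine count: 31.
Full point count |E(F_23)| = 31 + 1 = 32.
Hasse bound: |32 − (23+1)| = |8| = 8 ≤ 2√23 ≈ 9.5917 ✓.


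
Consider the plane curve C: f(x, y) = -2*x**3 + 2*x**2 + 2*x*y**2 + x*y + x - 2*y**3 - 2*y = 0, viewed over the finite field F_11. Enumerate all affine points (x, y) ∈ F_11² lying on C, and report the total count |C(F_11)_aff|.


Affine F_11-points: {(0, 0), (1, 1), (1, 4), (1, 7), (2, 10), (3, 0), (3, 7), (4, 5), (5, 2), (6, 6), (8, 7), (9, 0)}; count = 12.

For each of the 121 pairs (x, y) ∈ F_11², evaluate f(x, y) mod 11. Record the zeros.
  x = 0: [0↦0, 1↦7, 2↦2, 3↦6, 4↦7, 5↦4, 6↦7, 7↦4, 8↦5, 9↦9, 10↦4]  zeros at y ∈ {0}
  x = 1: [0↦1, 1↦0, 2↦2, 3↦6, 4↦0, 5↦5, 6↦9, 7↦0, 8↦10, 9↦5, 10↦6]  zeros at y ∈ {1, 4, 7}
  x = 2: [0↦5, 1↦7, 2↦5, 3↦9, 4↦7, 5↦9, 6↦3, 7↦10, 8↦7, 9↦4, 10↦0]  zeros at y ∈ {10}
  x = 3: [0↦0, 1↦5, 2↦10, 3↦3, 4↦5, 5↦4, 6↦10, 7↦0, 8↦6, 9↦5, 10↦7]  zeros at y ∈ {0, 7}
  x = 4: [0↦7, 1↦4, 2↦5, 3↦9, 4↦4, 5↦0, 6↦7, 7↦2, 8↦6, 9↦7, 10↦4]  zeros at y ∈ {5}
  x = 5: [0↦3, 1↦3, 2↦0, 3↦4, 4↦3, 5↦7, 6↦4, 7↦4, 8↦6, 9↦9, 10↦1]  zeros at y ∈ {2}
  x = 6: [0↦9, 1↦1, 2↦5, 3↦9, 4↦1, 5↦2, 6↦0, 7↦5, 8↦5, 9↦10, 10↦8]  zeros at y ∈ {6}
  x = 7: [0↦2, 1↦8, 2↦8, 3↦1, 4↦8, 5↦6, 6↦5, 7↦4, 8↦2, 9↦9, 10↦2]  zeros at y ∈ ∅
  x = 8: [0↦3, 1↦1, 2↦8, 3↦1, 4↦1, 5↦7, 6↦7, 7↦0, 8↦7, 9↦5, 10↦4]  zeros at y ∈ {7}
  x = 9: [0↦0, 1↦1, 2↦4, 3↦8, 4↦1, 5↦4, 6↦5, 7↦3, 8↦8, 9↦8, 10↦2]  zeros at y ∈ {0}
  x = 10: [0↦3, 1↦7, 2↦6, 3↦10, 4↦7, 5↦7, 6↦9, 7↦1, 8↦4, 9↦6, 10↦6]  zeros at y ∈ ∅
Collecting zeros: affine points = {(0, 0), (1, 1), (1, 4), (1, 7), (2, 10), (3, 0), (3, 7), (4, 5), (5, 2), (6, 6), (8, 7), (9, 0)}.
Total count |C(F_11)_aff| = 12.


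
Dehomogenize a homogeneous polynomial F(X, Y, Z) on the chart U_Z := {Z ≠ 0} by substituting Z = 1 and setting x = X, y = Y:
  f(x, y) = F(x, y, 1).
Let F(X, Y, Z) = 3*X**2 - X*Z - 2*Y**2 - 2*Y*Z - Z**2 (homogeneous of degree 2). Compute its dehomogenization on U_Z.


f(x, y) = 3*x**2 - x - 2*y**2 - 2*y - 1

On U_Z we set Z = 1. Each monomial c·X^i·Y^j·Z^k in F becomes c·x^i·y^j·1^k = c·x^i·y^j.
Substituting Z = 1: F(X, Y, 1) = 3*x**2 - x - 2*y**2 - 2*y - 1.
Note: deg(f) ≤ deg(F) = 2; strict inequality happens when F is divisible by Z (lost terms).


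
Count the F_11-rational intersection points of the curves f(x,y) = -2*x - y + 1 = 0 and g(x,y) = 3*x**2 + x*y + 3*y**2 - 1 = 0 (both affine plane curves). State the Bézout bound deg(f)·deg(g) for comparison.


Common zeros: ∅; count = 0; Bézout bound = 2.

deg(f) = 1, deg(g) = 2, so Bézout bound = 2.
Scan x ∈ F_11. For each x, list the y ∈ F_11 with f(x, y) ≡ 0 and those with g(x, y) ≡ 0 (mod 11); the common zeros in that column are the intersection.
  x = 0: f ≡ 0 at y ∈ {1}; g ≡ 0 at y ∈ {2, 9}; common: ∅.
  x = 1: f ≡ 0 at y ∈ {10}; g ≡ 0 at y ∈ ∅; common: ∅.
  x = 2: f ≡ 0 at y ∈ {8}; g ≡ 0 at y ∈ {0, 3}; common: ∅.
  x = 3: f ≡ 0 at y ∈ {6}; g ≡ 0 at y ∈ {2, 8}; common: ∅.
  x = 4: f ≡ 0 at y ∈ {4}; g ≡ 0 at y ∈ ∅; common: ∅.
  x = 5: f ≡ 0 at y ∈ {2}; g ≡ 0 at y ∈ ∅; common: ∅.
  x = 6: f ≡ 0 at y ∈ {0}; g ≡ 0 at y ∈ ∅; common: ∅.
  x = 7: f ≡ 0 at y ∈ {9}; g ≡ 0 at y ∈ ∅; common: ∅.
  x = 8: f ≡ 0 at y ∈ {7}; g ≡ 0 at y ∈ {3, 9}; common: ∅.
  x = 9: f ≡ 0 at y ∈ {5}; g ≡ 0 at y ∈ {0, 8}; common: ∅.
  x = 10: f ≡ 0 at y ∈ {3}; g ≡ 0 at y ∈ ∅; common: ∅.
Collecting: common zeros = ∅, so the count is 0.
Comparison with the Bézout bound: 0 ≤ 2 = deg(f)·deg(g), as expected for curves with no common component (the affine F_11-count falls short of the bound because intersections may lie at infinity, over extension fields, or carry multiplicity).


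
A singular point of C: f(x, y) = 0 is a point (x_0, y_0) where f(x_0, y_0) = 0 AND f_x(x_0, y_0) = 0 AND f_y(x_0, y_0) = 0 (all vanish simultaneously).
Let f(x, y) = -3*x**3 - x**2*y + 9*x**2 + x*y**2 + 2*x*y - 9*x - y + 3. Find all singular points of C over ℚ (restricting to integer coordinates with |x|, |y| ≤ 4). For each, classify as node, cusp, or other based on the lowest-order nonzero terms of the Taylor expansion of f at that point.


Singular points: {(1, 0)}; classification: cusp.

Compute partial derivatives:
  f_x = -9*x**2 - 2*x*y + 18*x + y**2 + 2*y - 9.
  f_y = -x**2 + 2*x*y + 2*x - 1.
Scan x_0 ∈ {−4, ..., 4}. For each x_0, f_y(x_0, y) is a polynomial in y; find its integer roots y ∈ {−4, ..., 4}, then test f_x and f at those candidates.
  x = -4: f_y(-4, y) = -8*y - 25; no integer root y with |y| ≤ 4.
  x = -3: f_y(-3, y) = -6*y - 16; no integer root y with |y| ≤ 4.
  x = -2: f_y(-2, y) = -4*y - 9; no integer root y with |y| ≤ 4.
  x = -1: f_y(-1, y) = -2*y - 4; vanishes at y ∈ {-2}. (-1, -2): f_x = -40 ≠ 0.
  x = 0: f_y(0, y) = -1; no integer root y with |y| ≤ 4.
  x = 1: f_y(1, y) = 2*y; vanishes at y ∈ {0}. (1, 0): f_x = 0, f = 0 — SINGULAR.
  x = 2: f_y(2, y) = 4*y - 1; no integer root y with |y| ≤ 4.
  x = 3: f_y(3, y) = 6*y - 4; no integer root y with |y| ≤ 4.
  x = 4: f_y(4, y) = 8*y - 9; no integer root y with |y| ≤ 4.
Only singular point on the grid: (1, 0).
Classify: substitute x = 1 + u, y = 0 + v and expand: f = -3*u**3 - u**2*v + u*v**2 + v**2.
No constant or linear terms (consistent with a singular point). Quadratic part: v**2. Cubic part: -3*u**3 - u**2*v + u*v**2.
The quadratic part v**2 is a perfect square, so there is a single (double) tangent line v = 0, i.e. y = 0. Restricting the cubic part to that line (v = 0) leaves -3*u**3 ≠ 0, so f is not divisible by v and the branch is v² ≈ 3*u**3 to lowest order — this is a cusp.
Classification: cusp.
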